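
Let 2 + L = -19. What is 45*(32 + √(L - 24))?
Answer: 1440 + 135*I*√5 ≈ 1440.0 + 301.87*I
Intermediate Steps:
L = -21 (L = -2 - 19 = -21)
45*(32 + √(L - 24)) = 45*(32 + √(-21 - 24)) = 45*(32 + √(-45)) = 45*(32 + 3*I*√5) = 1440 + 135*I*√5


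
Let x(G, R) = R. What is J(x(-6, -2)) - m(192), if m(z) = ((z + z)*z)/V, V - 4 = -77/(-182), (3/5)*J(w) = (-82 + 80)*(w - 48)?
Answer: -5693284/345 ≈ -16502.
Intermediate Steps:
J(w) = 160 - 10*w/3 (J(w) = 5*((-82 + 80)*(w - 48))/3 = 5*(-2*(-48 + w))/3 = 5*(96 - 2*w)/3 = 160 - 10*w/3)
V = 115/26 (V = 4 - 77/(-182) = 4 - 77*(-1/182) = 4 + 11/26 = 115/26 ≈ 4.4231)
m(z) = 52*z²/115 (m(z) = ((z + z)*z)/(115/26) = ((2*z)*z)*(26/115) = (2*z²)*(26/115) = 52*z²/115)
J(x(-6, -2)) - m(192) = (160 - 10/3*(-2)) - 52*192²/115 = (160 + 20/3) - 52*36864/115 = 500/3 - 1*1916928/115 = 500/3 - 1916928/115 = -5693284/345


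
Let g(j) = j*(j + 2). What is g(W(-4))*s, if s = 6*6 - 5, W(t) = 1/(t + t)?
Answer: -465/64 ≈ -7.2656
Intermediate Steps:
W(t) = 1/(2*t)
g(j) = j*(2 + j)
s = 31 (s = 36 - 5 = 31)
g(W(-4))*s = (((1/2)/(-4))*(2 + (1/2)/(-4)))*31 = (((1/2)*(-1/4))*(2 + (1/2)*(-1/4)))*31 = -(2 - 1/8)/8*31 = -1/8*15/8*31 = -15/64*31 = -465/64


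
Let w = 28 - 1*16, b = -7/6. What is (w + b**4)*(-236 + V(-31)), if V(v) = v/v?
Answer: -4218955/1296 ≈ -3255.4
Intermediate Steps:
b = -7/6 (b = -7*1/6 = -7/6 ≈ -1.1667)
V(v) = 1
w = 12 (w = 28 - 16 = 12)
(w + b**4)*(-236 + V(-31)) = (12 + (-7/6)**4)*(-236 + 1) = (12 + 2401/1296)*(-235) = (17953/1296)*(-235) = -4218955/1296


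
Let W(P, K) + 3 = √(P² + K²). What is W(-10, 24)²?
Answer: 529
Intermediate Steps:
W(P, K) = -3 + √(K² + P²) (W(P, K) = -3 + √(P² + K²) = -3 + √(K² + P²))
W(-10, 24)² = (-3 + √(24² + (-10)²))² = (-3 + √(576 + 100))² = (-3 + √676)² = (-3 + 26)² = 23² = 529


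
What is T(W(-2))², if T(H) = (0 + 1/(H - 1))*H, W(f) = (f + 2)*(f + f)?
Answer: 0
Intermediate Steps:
W(f) = 2*f*(2 + f) (W(f) = (2 + f)*(2*f) = 2*f*(2 + f))
T(H) = H/(-1 + H) (T(H) = (0 + 1/(-1 + H))*H = H/(-1 + H))
T(W(-2))² = ((2*(-2)*(2 - 2))/(-1 + 2*(-2)*(2 - 2)))² = ((2*(-2)*0)/(-1 + 2*(-2)*0))² = (0/(-1 + 0))² = (0/(-1))² = (0*(-1))² = 0² = 0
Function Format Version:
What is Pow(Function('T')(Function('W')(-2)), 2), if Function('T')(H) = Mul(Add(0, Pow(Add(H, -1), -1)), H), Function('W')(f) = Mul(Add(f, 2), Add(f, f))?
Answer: 0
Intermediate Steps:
Function('W')(f) = Mul(2, f, Add(2, f)) (Function('W')(f) = Mul(Add(2, f), Mul(2, f)) = Mul(2, f, Add(2, f)))
Function('T')(H) = Mul(H, Pow(Add(-1, H), -1)) (Function('T')(H) = Mul(Add(0, Pow(Add(-1, H), -1)), H) = Mul(Pow(Add(-1, H), -1), H) = Mul(H, Pow(Add(-1, H), -1)))
Pow(Function('T')(Function('W')(-2)), 2) = Pow(Mul(Mul(2, -2, Add(2, -2)), Pow(Add(-1, Mul(2, -2, Add(2, -2))), -1)), 2) = Pow(Mul(Mul(2, -2, 0), Pow(Add(-1, Mul(2, -2, 0)), -1)), 2) = Pow(Mul(0, Pow(Add(-1, 0), -1)), 2) = Pow(Mul(0, Pow(-1, -1)), 2) = Pow(Mul(0, -1), 2) = Pow(0, 2) = 0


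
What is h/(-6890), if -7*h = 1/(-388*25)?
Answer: -1/467831000 ≈ -2.1375e-9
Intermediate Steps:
h = 1/67900 (h = -1/(7*((-388*25))) = -⅐/(-9700) = -⅐*(-1/9700) = 1/67900 ≈ 1.4728e-5)
h/(-6890) = (1/67900)/(-6890) = (1/67900)*(-1/6890) = -1/467831000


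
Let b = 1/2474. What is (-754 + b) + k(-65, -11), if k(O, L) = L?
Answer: -1892609/2474 ≈ -765.00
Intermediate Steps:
b = 1/2474 ≈ 0.00040420
(-754 + b) + k(-65, -11) = (-754 + 1/2474) - 11 = -1865395/2474 - 11 = -1892609/2474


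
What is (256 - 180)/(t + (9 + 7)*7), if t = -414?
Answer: -38/151 ≈ -0.25166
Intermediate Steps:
(256 - 180)/(t + (9 + 7)*7) = (256 - 180)/(-414 + (9 + 7)*7) = 76/(-414 + 16*7) = 76/(-414 + 112) = 76/(-302) = 76*(-1/302) = -38/151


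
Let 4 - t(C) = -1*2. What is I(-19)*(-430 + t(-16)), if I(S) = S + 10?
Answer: 3816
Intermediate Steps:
t(C) = 6 (t(C) = 4 - (-1)*2 = 4 - 1*(-2) = 4 + 2 = 6)
I(S) = 10 + S
I(-19)*(-430 + t(-16)) = (10 - 19)*(-430 + 6) = -9*(-424) = 3816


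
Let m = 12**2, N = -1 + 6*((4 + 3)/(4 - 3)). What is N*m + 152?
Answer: 6056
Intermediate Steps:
N = 41 (N = -1 + 6*(7/1) = -1 + 6*(7*1) = -1 + 6*7 = -1 + 42 = 41)
m = 144
N*m + 152 = 41*144 + 152 = 5904 + 152 = 6056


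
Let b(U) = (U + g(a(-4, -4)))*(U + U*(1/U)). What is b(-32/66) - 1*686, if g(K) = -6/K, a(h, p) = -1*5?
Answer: -3733264/5445 ≈ -685.63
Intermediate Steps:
a(h, p) = -5
b(U) = (1 + U)*(6/5 + U) (b(U) = (U - 6/(-5))*(U + U*(1/U)) = (U - 6*(-⅕))*(U + U/U) = (U + 6/5)*(U + 1) = (6/5 + U)*(1 + U) = (1 + U)*(6/5 + U))
b(-32/66) - 1*686 = (6/5 + (-32/66)² + 11*(-32/66)/5) - 1*686 = (6/5 + (-32*1/66)² + 11*(-32*1/66)/5) - 686 = (6/5 + (-16/33)² + (11/5)*(-16/33)) - 686 = (6/5 + 256/1089 - 16/15) - 686 = 2006/5445 - 686 = -3733264/5445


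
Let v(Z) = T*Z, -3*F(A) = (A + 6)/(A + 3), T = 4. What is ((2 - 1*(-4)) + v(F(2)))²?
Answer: 3364/225 ≈ 14.951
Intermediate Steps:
F(A) = -(6 + A)/(3*(3 + A)) (F(A) = -(A + 6)/(3*(A + 3)) = -(6 + A)/(3*(3 + A)))
v(Z) = 4*Z
((2 - 1*(-4)) + v(F(2)))² = ((2 - 1*(-4)) + 4*((-6 - 1*2)/(3*(3 + 2))))² = ((2 + 4) + 4*((⅓)*(-6 - 2)/5))² = (6 + 4*((⅓)*(⅕)*(-8)))² = (6 + 4*(-8/15))² = (6 - 32/15)² = (58/15)² = 3364/225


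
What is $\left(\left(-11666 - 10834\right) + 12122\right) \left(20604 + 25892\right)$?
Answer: $-482535488$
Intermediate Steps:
$\left(\left(-11666 - 10834\right) + 12122\right) \left(20604 + 25892\right) = \left(\left(-11666 - 10834\right) + 12122\right) 46496 = \left(-22500 + 12122\right) 46496 = \left(-10378\right) 46496 = -482535488$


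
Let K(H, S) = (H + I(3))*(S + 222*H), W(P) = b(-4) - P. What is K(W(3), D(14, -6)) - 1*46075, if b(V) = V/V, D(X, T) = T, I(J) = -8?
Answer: -41575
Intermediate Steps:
b(V) = 1
W(P) = 1 - P
K(H, S) = (-8 + H)*(S + 222*H) (K(H, S) = (H - 8)*(S + 222*H) = (-8 + H)*(S + 222*H))
K(W(3), D(14, -6)) - 1*46075 = (-1776*(1 - 1*3) - 8*(-6) + 222*(1 - 1*3)**2 + (1 - 1*3)*(-6)) - 1*46075 = (-1776*(1 - 3) + 48 + 222*(1 - 3)**2 + (1 - 3)*(-6)) - 46075 = (-1776*(-2) + 48 + 222*(-2)**2 - 2*(-6)) - 46075 = (3552 + 48 + 222*4 + 12) - 46075 = (3552 + 48 + 888 + 12) - 46075 = 4500 - 46075 = -41575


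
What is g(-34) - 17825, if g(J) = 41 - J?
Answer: -17750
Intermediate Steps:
g(-34) - 17825 = (41 - 1*(-34)) - 17825 = (41 + 34) - 17825 = 75 - 17825 = -17750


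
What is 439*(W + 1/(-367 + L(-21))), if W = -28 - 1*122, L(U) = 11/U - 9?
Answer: -520685169/7907 ≈ -65851.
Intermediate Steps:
L(U) = -9 + 11/U
W = -150 (W = -28 - 122 = -150)
439*(W + 1/(-367 + L(-21))) = 439*(-150 + 1/(-367 + (-9 + 11/(-21)))) = 439*(-150 + 1/(-367 + (-9 + 11*(-1/21)))) = 439*(-150 + 1/(-367 + (-9 - 11/21))) = 439*(-150 + 1/(-367 - 200/21)) = 439*(-150 + 1/(-7907/21)) = 439*(-150 - 21/7907) = 439*(-1186071/7907) = -520685169/7907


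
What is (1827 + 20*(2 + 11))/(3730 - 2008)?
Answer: 2087/1722 ≈ 1.2120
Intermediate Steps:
(1827 + 20*(2 + 11))/(3730 - 2008) = (1827 + 20*13)/1722 = (1827 + 260)*(1/1722) = 2087*(1/1722) = 2087/1722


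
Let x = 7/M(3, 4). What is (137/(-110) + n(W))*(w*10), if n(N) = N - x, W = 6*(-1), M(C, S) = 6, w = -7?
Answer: 19432/33 ≈ 588.85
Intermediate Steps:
x = 7/6 ≈ 1.1667
W = -6
n(N) = -7/6 + N (n(N) = N - 1*7/6 = N - 7/6 = -7/6 + N)
(137/(-110) + n(W))*(w*10) = (137/(-110) + (-7/6 - 6))*(-7*10) = (137*(-1/110) - 43/6)*(-70) = (-137/110 - 43/6)*(-70) = -1388/165*(-70) = 19432/33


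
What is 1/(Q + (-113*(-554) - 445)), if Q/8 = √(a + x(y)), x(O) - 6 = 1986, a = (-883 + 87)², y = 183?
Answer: 62157/3822813737 - 16*√158902/3822813737 ≈ 1.4591e-5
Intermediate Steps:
a = 633616 (a = (-796)² = 633616)
x(O) = 1992 (x(O) = 6 + 1986 = 1992)
Q = 16*√158902 (Q = 8*√(633616 + 1992) = 8*√635608 = 8*(2*√158902) = 16*√158902 ≈ 6378.0)
1/(Q + (-113*(-554) - 445)) = 1/(16*√158902 + (-113*(-554) - 445)) = 1/(16*√158902 + (62602 - 445)) = 1/(16*√158902 + 62157) = 1/(62157 + 16*√158902)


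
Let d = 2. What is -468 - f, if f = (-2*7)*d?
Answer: -440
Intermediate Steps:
f = -28 (f = -2*7*2 = -14*2 = -28)
-468 - f = -468 - 1*(-28) = -468 + 28 = -440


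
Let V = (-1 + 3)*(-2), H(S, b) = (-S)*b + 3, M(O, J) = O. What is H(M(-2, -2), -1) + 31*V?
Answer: -123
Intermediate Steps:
H(S, b) = 3 - S*b (H(S, b) = -S*b + 3 = 3 - S*b)
V = -4 (V = 2*(-2) = -4)
H(M(-2, -2), -1) + 31*V = (3 - 1*(-2)*(-1)) + 31*(-4) = (3 - 2) - 124 = 1 - 124 = -123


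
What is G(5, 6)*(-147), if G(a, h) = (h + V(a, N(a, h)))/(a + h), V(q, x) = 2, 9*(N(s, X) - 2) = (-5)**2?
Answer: -1176/11 ≈ -106.91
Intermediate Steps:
N(s, X) = 43/9 (N(s, X) = 2 + (1/9)*(-5)**2 = 2 + (1/9)*25 = 2 + 25/9 = 43/9)
G(a, h) = (2 + h)/(a + h) (G(a, h) = (h + 2)/(a + h) = (2 + h)/(a + h))
G(5, 6)*(-147) = ((2 + 6)/(5 + 6))*(-147) = (8/11)*(-147) = -1176/11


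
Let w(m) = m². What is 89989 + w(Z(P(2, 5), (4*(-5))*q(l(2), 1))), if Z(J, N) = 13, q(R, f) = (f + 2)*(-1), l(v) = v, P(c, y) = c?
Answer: 90158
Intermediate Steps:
q(R, f) = -2 - f (q(R, f) = (2 + f)*(-1) = -2 - f)
89989 + w(Z(P(2, 5), (4*(-5))*q(l(2), 1))) = 89989 + 13² = 89989 + 169 = 90158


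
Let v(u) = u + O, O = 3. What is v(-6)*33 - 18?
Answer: -117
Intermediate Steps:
v(u) = 3 + u (v(u) = u + 3 = 3 + u)
v(-6)*33 - 18 = (3 - 6)*33 - 18 = -3*33 - 18 = -99 - 18 = -117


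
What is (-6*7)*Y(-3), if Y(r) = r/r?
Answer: -42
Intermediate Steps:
Y(r) = 1
(-6*7)*Y(-3) = -6*7*1 = -42*1 = -42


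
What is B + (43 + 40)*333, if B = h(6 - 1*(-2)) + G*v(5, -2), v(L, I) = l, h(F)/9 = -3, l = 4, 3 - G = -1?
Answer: 27628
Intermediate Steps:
G = 4 (G = 3 - 1*(-1) = 3 + 1 = 4)
h(F) = -27 (h(F) = 9*(-3) = -27)
v(L, I) = 4
B = -11 (B = -27 + 4*4 = -27 + 16 = -11)
B + (43 + 40)*333 = -11 + (43 + 40)*333 = -11 + 83*333 = -11 + 27639 = 27628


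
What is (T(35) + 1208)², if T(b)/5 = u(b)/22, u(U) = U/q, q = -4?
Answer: 11263364641/7744 ≈ 1.4545e+6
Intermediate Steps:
u(U) = -U/4 (u(U) = U/(-4) = U*(-¼) = -U/4)
T(b) = -5*b/88 (T(b) = 5*(-b/4/22) = 5*(-b/4*(1/22)) = 5*(-b/88) = -5*b/88)
(T(35) + 1208)² = (-5/88*35 + 1208)² = (-175/88 + 1208)² = (106129/88)² = 11263364641/7744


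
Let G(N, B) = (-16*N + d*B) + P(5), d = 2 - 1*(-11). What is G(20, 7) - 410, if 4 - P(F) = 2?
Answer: -637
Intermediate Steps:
P(F) = 2 (P(F) = 4 - 1*2 = 4 - 2 = 2)
d = 13 (d = 2 + 11 = 13)
G(N, B) = 2 - 16*N + 13*B (G(N, B) = (-16*N + 13*B) + 2 = 2 - 16*N + 13*B)
G(20, 7) - 410 = (2 - 16*20 + 13*7) - 410 = (2 - 320 + 91) - 410 = -227 - 410 = -637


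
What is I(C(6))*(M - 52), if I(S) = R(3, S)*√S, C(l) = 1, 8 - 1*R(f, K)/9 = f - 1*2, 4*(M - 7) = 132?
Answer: -756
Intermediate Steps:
M = 40 (M = 7 + (¼)*132 = 7 + 33 = 40)
R(f, K) = 90 - 9*f (R(f, K) = 72 - 9*(f - 1*2) = 72 - 9*(f - 2) = 72 - 9*(-2 + f) = 72 + (18 - 9*f) = 90 - 9*f)
I(S) = 63*√S (I(S) = (90 - 9*3)*√S = (90 - 27)*√S = 63*√S)
I(C(6))*(M - 52) = (63*√1)*(40 - 52) = (63*1)*(-12) = 63*(-12) = -756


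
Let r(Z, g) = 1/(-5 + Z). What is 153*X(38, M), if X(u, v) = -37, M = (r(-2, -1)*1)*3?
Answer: -5661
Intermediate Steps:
M = -3/7 (M = (1/(-5 - 2))*3 = (1/(-7))*3 = -⅐*1*3 = -⅐*3 = -3/7 ≈ -0.42857)
153*X(38, M) = 153*(-37) = -5661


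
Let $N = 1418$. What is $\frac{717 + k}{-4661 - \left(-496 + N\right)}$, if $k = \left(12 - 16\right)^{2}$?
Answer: $- \frac{733}{5583} \approx -0.13129$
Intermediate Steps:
$k = 16$ ($k = \left(-4\right)^{2} = 16$)
$\frac{717 + k}{-4661 - \left(-496 + N\right)} = \frac{717 + 16}{-4661 + \left(496 - 1418\right)} = \frac{733}{-4661 + \left(496 - 1418\right)} = \frac{733}{-4661 - 922} = \frac{733}{-5583} = 733 \left(- \frac{1}{5583}\right) = - \frac{733}{5583}$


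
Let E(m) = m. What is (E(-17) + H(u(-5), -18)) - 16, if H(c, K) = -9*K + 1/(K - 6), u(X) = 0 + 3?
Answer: 3095/24 ≈ 128.96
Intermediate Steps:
u(X) = 3
H(c, K) = 1/(-6 + K) - 9*K (H(c, K) = -9*K + 1/(-6 + K) = 1/(-6 + K) - 9*K)
(E(-17) + H(u(-5), -18)) - 16 = (-17 + (1 - 9*(-18)² + 54*(-18))/(-6 - 18)) - 16 = (-17 + (1 - 9*324 - 972)/(-24)) - 16 = (-17 - (1 - 2916 - 972)/24) - 16 = (-17 - 1/24*(-3887)) - 16 = (-17 + 3887/24) - 16 = 3479/24 - 16 = 3095/24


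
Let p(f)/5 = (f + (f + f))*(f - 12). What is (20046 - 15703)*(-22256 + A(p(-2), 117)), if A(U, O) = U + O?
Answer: -94325617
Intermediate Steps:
p(f) = 15*f*(-12 + f) (p(f) = 5*((f + (f + f))*(f - 12)) = 5*((f + 2*f)*(-12 + f)) = 5*((3*f)*(-12 + f)) = 5*(3*f*(-12 + f)) = 15*f*(-12 + f))
A(U, O) = O + U
(20046 - 15703)*(-22256 + A(p(-2), 117)) = (20046 - 15703)*(-22256 + (117 + 15*(-2)*(-12 - 2))) = 4343*(-22256 + (117 + 15*(-2)*(-14))) = 4343*(-22256 + (117 + 420)) = 4343*(-22256 + 537) = 4343*(-21719) = -94325617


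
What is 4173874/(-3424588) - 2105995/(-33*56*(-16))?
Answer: -1833894577873/25314554496 ≈ -72.444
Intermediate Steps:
4173874/(-3424588) - 2105995/(-33*56*(-16)) = 4173874*(-1/3424588) - 2105995/((-1848*(-16))) = -2086937/1712294 - 2105995/29568 = -1833894577873/25314554496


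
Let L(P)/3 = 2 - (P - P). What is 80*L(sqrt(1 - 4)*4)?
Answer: 480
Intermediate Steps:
L(P) = 6 (L(P) = 3*(2 - (P - P)) = 3*(2 - 1*0) = 3*(2 + 0) = 3*2 = 6)
80*L(sqrt(1 - 4)*4) = 80*6 = 480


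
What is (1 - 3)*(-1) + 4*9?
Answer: 38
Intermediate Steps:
(1 - 3)*(-1) + 4*9 = -2*(-1) + 36 = 2 + 36 = 38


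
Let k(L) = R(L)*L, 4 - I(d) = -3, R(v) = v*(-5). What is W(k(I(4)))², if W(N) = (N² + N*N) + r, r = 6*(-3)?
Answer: 14407681024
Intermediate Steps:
R(v) = -5*v
I(d) = 7 (I(d) = 4 - 1*(-3) = 4 + 3 = 7)
r = -18
k(L) = -5*L² (k(L) = (-5*L)*L = -5*L²)
W(N) = -18 + 2*N² (W(N) = (N² + N*N) - 18 = (N² + N²) - 18 = 2*N² - 18 = -18 + 2*N²)
W(k(I(4)))² = (-18 + 2*(-5*7²)²)² = (-18 + 2*(-5*49)²)² = (-18 + 2*(-245)²)² = (-18 + 2*60025)² = (-18 + 120050)² = 120032² = 14407681024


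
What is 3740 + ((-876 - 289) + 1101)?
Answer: 3676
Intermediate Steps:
3740 + ((-876 - 289) + 1101) = 3740 + (-1165 + 1101) = 3740 - 64 = 3676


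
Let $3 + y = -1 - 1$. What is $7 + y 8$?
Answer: $-33$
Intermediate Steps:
$y = -5$ ($y = -3 - 2 = -5$)
$7 + y 8 = 7 - 40 = -33$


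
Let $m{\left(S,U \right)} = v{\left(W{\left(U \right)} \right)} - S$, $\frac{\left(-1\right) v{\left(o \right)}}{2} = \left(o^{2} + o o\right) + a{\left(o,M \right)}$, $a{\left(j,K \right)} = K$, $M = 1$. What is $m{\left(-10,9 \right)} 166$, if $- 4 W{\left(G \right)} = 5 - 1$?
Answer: $664$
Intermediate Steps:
$W{\left(G \right)} = -1$ ($W{\left(G \right)} = - \frac{5 - 1}{4} = \left(- \frac{1}{4}\right) 4 = -1$)
$v{\left(o \right)} = -2 - 4 o^{2}$ ($v{\left(o \right)} = - 2 \left(\left(o^{2} + o o\right) + 1\right) = - 2 \left(\left(o^{2} + o^{2}\right) + 1\right) = - 2 \left(2 o^{2} + 1\right) = - 2 \left(1 + 2 o^{2}\right) = -2 - 4 o^{2}$)
$m{\left(S,U \right)} = -6 - S$ ($m{\left(S,U \right)} = \left(-2 - 4 \left(-1\right)^{2}\right) - S = \left(-2 - 4\right) - S = -6 - S$)
$m{\left(-10,9 \right)} 166 = \left(-6 - -10\right) 166 = \left(-6 + 10\right) 166 = 4 \cdot 166 = 664$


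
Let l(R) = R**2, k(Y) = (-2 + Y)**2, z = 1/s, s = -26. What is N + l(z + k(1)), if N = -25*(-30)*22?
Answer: 11154625/676 ≈ 16501.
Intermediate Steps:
z = -1/26 (z = 1/(-26) = -1/26 ≈ -0.038462)
N = 16500 (N = 750*22 = 16500)
N + l(z + k(1)) = 16500 + (-1/26 + (-2 + 1)**2)**2 = 16500 + (-1/26 + (-1)**2)**2 = 16500 + (-1/26 + 1)**2 = 16500 + (25/26)**2 = 16500 + 625/676 = 11154625/676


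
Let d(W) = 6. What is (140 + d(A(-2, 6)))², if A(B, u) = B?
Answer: 21316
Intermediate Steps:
(140 + d(A(-2, 6)))² = (140 + 6)² = 146² = 21316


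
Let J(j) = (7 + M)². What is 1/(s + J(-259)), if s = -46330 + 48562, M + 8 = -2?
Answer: 1/2241 ≈ 0.00044623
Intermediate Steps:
M = -10 (M = -8 - 2 = -10)
J(j) = 9 (J(j) = (7 - 10)² = (-3)² = 9)
s = 2232
1/(s + J(-259)) = 1/(2232 + 9) = 1/2241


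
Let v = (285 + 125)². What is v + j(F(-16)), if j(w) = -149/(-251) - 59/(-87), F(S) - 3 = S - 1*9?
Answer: 3670827472/21837 ≈ 1.6810e+5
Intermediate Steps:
F(S) = -6 + S (F(S) = 3 + (S - 1*9) = 3 + (S - 9) = 3 + (-9 + S) = -6 + S)
j(w) = 27772/21837 (j(w) = -149*(-1/251) - 59*(-1/87) = 149/251 + 59/87 = 27772/21837)
v = 168100 (v = 410² = 168100)
v + j(F(-16)) = 168100 + 27772/21837 = 3670827472/21837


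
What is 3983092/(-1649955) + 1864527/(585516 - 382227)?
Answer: 26053642031/3855375885 ≈ 6.7577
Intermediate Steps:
3983092/(-1649955) + 1864527/(585516 - 382227) = 3983092*(-1/1649955) + 1864527/203289 = -137348/56895 + 1864527*(1/203289) = -137348/56895 + 621509/67763 = 26053642031/3855375885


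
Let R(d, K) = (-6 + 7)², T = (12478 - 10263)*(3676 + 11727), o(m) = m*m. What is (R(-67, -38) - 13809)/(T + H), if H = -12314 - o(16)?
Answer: -13808/34105075 ≈ -0.00040487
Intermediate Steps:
o(m) = m²
T = 34117645 (T = 2215*15403 = 34117645)
H = -12570 (H = -12314 - 1*16² = -12314 - 1*256 = -12314 - 256 = -12570)
R(d, K) = 1 (R(d, K) = 1² = 1)
(R(-67, -38) - 13809)/(T + H) = (1 - 13809)/(34117645 - 12570) = -13808/34105075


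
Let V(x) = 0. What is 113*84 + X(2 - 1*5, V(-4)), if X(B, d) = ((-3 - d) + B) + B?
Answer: 9483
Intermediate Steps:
X(B, d) = -3 - d + 2*B (X(B, d) = (-3 + B - d) + B = -3 - d + 2*B)
113*84 + X(2 - 1*5, V(-4)) = 113*84 + (-3 - 1*0 + 2*(2 - 1*5)) = 9492 + (-3 + 0 + 2*(2 - 5)) = 9492 + (-3 + 0 + 2*(-3)) = 9492 + (-3 + 0 - 6) = 9492 - 9 = 9483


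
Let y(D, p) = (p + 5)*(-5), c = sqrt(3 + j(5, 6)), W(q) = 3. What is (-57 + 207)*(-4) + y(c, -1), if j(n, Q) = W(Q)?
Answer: -620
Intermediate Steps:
j(n, Q) = 3
c = sqrt(6) (c = sqrt(3 + 3) = sqrt(6) ≈ 2.4495)
y(D, p) = -25 - 5*p (y(D, p) = (5 + p)*(-5) = -25 - 5*p)
(-57 + 207)*(-4) + y(c, -1) = (-57 + 207)*(-4) + (-25 - 5*(-1)) = 150*(-4) + (-25 + 5) = -600 - 20 = -620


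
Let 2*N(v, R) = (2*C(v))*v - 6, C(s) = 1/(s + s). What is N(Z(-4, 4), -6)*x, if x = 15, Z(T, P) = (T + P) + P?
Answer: -75/2 ≈ -37.500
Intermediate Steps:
C(s) = 1/(2*s)
Z(T, P) = T + 2*P (Z(T, P) = (P + T) + P = T + 2*P)
N(v, R) = -5/2 (N(v, R) = ((2*(1/(2*v)))*v - 6)/2 = (v/v - 6)/2 = (1 - 6)/2 = (½)*(-5) = -5/2)
N(Z(-4, 4), -6)*x = -5/2*15 = -75/2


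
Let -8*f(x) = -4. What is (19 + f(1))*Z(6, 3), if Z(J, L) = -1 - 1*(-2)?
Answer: 39/2 ≈ 19.500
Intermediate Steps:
f(x) = ½ (f(x) = -⅛*(-4) = ½)
Z(J, L) = 1 (Z(J, L) = -1 + 2 = 1)
(19 + f(1))*Z(6, 3) = (19 + ½)*1 = (39/2)*1 = 39/2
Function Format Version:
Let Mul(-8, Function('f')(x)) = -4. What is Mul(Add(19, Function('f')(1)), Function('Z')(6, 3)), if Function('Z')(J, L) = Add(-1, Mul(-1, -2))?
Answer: Rational(39, 2) ≈ 19.500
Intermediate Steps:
Function('f')(x) = Rational(1, 2) (Function('f')(x) = Mul(Rational(-1, 8), -4) = Rational(1, 2))
Function('Z')(J, L) = 1 (Function('Z')(J, L) = Add(-1, 2) = 1)
Mul(Add(19, Function('f')(1)), Function('Z')(6, 3)) = Mul(Add(19, Rational(1, 2)), 1) = Mul(Rational(39, 2), 1) = Rational(39, 2)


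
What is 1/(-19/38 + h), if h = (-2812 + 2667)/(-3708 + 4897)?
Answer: -82/51 ≈ -1.6078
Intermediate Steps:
h = -5/41 (h = -145/1189 = -145*1/1189 = -5/41 ≈ -0.12195)
1/(-19/38 + h) = 1/(-19/38 - 5/41) = 1/(-19*1/38 - 5/41) = 1/(-½ - 5/41) = 1/(-51/82) = -82/51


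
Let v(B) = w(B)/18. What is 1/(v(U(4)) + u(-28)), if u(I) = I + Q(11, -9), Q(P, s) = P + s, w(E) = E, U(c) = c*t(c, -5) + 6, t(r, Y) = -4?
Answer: -9/239 ≈ -0.037657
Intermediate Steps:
U(c) = 6 - 4*c (U(c) = c*(-4) + 6 = -4*c + 6 = 6 - 4*c)
u(I) = 2 + I (u(I) = I + (11 - 9) = I + 2 = 2 + I)
v(B) = B/18
1/(v(U(4)) + u(-28)) = 1/((6 - 4*4)/18 + (2 - 28)) = 1/((6 - 16)/18 - 26) = 1/((1/18)*(-10) - 26) = 1/(-5/9 - 26) = 1/(-239/9) = -9/239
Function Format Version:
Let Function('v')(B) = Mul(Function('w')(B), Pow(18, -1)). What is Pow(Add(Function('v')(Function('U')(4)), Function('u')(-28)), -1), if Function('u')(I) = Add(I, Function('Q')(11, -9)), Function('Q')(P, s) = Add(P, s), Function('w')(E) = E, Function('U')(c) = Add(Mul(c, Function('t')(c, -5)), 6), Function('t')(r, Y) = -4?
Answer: Rational(-9, 239) ≈ -0.037657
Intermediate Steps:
Function('U')(c) = Add(6, Mul(-4, c)) (Function('U')(c) = Add(Mul(c, -4), 6) = Add(Mul(-4, c), 6) = Add(6, Mul(-4, c)))
Function('u')(I) = Add(2, I) (Function('u')(I) = Add(I, Add(11, -9)) = Add(I, 2) = Add(2, I))
Function('v')(B) = Mul(Rational(1, 18), B) (Function('v')(B) = Mul(B, Pow(18, -1)) = Mul(B, Rational(1, 18)) = Mul(Rational(1, 18), B))
Pow(Add(Function('v')(Function('U')(4)), Function('u')(-28)), -1) = Pow(Add(Mul(Rational(1, 18), Add(6, Mul(-4, 4))), Add(2, -28)), -1) = Pow(Add(Mul(Rational(1, 18), Add(6, -16)), -26), -1) = Pow(Add(Mul(Rational(1, 18), -10), -26), -1) = Pow(Add(Rational(-5, 9), -26), -1) = Pow(Rational(-239, 9), -1) = Rational(-9, 239)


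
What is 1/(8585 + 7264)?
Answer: 1/15849 ≈ 6.3095e-5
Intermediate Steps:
1/(8585 + 7264) = 1/15849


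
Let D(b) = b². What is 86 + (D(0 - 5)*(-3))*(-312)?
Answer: 23486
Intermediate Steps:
86 + (D(0 - 5)*(-3))*(-312) = 86 + ((0 - 5)²*(-3))*(-312) = 86 + ((-5)²*(-3))*(-312) = 86 + (25*(-3))*(-312) = 86 - 75*(-312) = 86 + 23400 = 23486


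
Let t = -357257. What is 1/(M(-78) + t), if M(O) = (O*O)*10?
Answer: -1/296417 ≈ -3.3736e-6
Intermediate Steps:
M(O) = 10*O² (M(O) = O²*10 = 10*O²)
1/(M(-78) + t) = 1/(10*(-78)² - 357257) = 1/(10*6084 - 357257) = 1/(60840 - 357257) = 1/(-296417) = -1/296417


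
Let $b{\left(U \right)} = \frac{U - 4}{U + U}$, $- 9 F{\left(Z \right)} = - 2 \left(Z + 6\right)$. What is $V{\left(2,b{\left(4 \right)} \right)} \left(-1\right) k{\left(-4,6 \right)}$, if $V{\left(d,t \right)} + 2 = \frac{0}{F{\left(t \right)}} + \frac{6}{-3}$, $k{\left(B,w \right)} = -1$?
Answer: $-4$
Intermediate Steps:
$F{\left(Z \right)} = \frac{4}{3} + \frac{2 Z}{9}$ ($F{\left(Z \right)} = - \frac{\left(-2\right) \left(Z + 6\right)}{9} = - \frac{\left(-2\right) \left(6 + Z\right)}{9} = - \frac{-12 - 2 Z}{9} = \frac{4}{3} + \frac{2 Z}{9}$)
$b{\left(U \right)} = \frac{-4 + U}{2 U}$
$V{\left(d,t \right)} = -4$ ($V{\left(d,t \right)} = -2 + \left(\frac{0}{\frac{4}{3} + \frac{2 t}{9}} + \frac{6}{-3}\right) = -2 + \left(0 + 6 \left(- \frac{1}{3}\right)\right) = -2 + \left(0 - 2\right) = -2 - 2 = -4$)
$V{\left(2,b{\left(4 \right)} \right)} \left(-1\right) k{\left(-4,6 \right)} = \left(-4\right) \left(-1\right) \left(-1\right) = 4 \left(-1\right) = -4$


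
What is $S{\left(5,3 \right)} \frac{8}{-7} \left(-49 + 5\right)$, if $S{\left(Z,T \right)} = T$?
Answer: $\frac{1056}{7} \approx 150.86$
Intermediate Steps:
$S{\left(5,3 \right)} \frac{8}{-7} \left(-49 + 5\right) = 3 \frac{8}{-7} \left(-49 + 5\right) = 3 \cdot 8 \left(- \frac{1}{7}\right) \left(-44\right) = 3 \left(- \frac{8}{7}\right) \left(-44\right) = \left(- \frac{24}{7}\right) \left(-44\right) = \frac{1056}{7}$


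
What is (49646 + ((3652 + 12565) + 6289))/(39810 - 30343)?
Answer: 72152/9467 ≈ 7.6214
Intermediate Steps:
(49646 + ((3652 + 12565) + 6289))/(39810 - 30343) = (49646 + (16217 + 6289))/9467 = (49646 + 22506)*(1/9467) = 72152*(1/9467) = 72152/9467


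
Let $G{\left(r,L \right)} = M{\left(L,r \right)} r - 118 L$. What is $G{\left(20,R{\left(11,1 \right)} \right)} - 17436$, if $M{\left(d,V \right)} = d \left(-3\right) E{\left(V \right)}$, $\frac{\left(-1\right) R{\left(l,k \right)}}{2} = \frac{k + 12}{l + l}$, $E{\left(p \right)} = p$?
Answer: $- \frac{174662}{11} \approx -15878.0$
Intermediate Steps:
$R{\left(l,k \right)} = - \frac{12 + k}{l}$ ($R{\left(l,k \right)} = - 2 \frac{k + 12}{l + l} = - 2 \frac{12 + k}{2 l} = - \frac{12 + k}{l}$)
$M{\left(d,V \right)} = - 3 V d$ ($M{\left(d,V \right)} = d \left(-3\right) V = - 3 d V = - 3 V d$)
$G{\left(r,L \right)} = - 118 L - 3 L r^{2}$ ($G{\left(r,L \right)} = - 3 r L r - 118 L = - 3 L r r - 118 L = - 3 L r^{2} - 118 L = - 118 L - 3 L r^{2}$)
$G{\left(20,R{\left(11,1 \right)} \right)} - 17436 = \frac{-12 - 1}{11} \left(-118 - 3 \cdot 20^{2}\right) - 17436 = \frac{-12 - 1}{11} \left(-118 - 1200\right) - 17436 = \frac{1}{11} \left(-13\right) \left(-118 - 1200\right) - 17436 = \left(- \frac{13}{11}\right) \left(-1318\right) - 17436 = \frac{17134}{11} - 17436 = - \frac{174662}{11}$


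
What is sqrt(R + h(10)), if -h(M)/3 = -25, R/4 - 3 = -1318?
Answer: I*sqrt(5185) ≈ 72.007*I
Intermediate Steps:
R = -5260 (R = 12 + 4*(-1318) = 12 - 5272 = -5260)
h(M) = 75 (h(M) = -3*(-25) = 75)
sqrt(R + h(10)) = sqrt(-5260 + 75) = sqrt(-5185) = I*sqrt(5185)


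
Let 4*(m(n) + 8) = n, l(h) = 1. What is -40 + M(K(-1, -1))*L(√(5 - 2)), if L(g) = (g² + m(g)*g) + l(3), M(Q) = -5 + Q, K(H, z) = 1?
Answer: -59 + 32*√3 ≈ -3.5744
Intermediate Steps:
m(n) = -8 + n/4
L(g) = 1 + g² + g*(-8 + g/4) (L(g) = (g² + (-8 + g/4)*g) + 1 = (g² + g*(-8 + g/4)) + 1 = 1 + g² + g*(-8 + g/4))
-40 + M(K(-1, -1))*L(√(5 - 2)) = -40 + (-5 + 1)*(1 - 8*√(5 - 2) + 5*(√(5 - 2))²/4) = -40 - 4*(1 - 8*√3 + 5*(√3)²/4) = -40 - 4*(1 - 8*√3 + (5/4)*3) = -40 - 4*(1 - 8*√3 + 15/4) = -40 - 4*(19/4 - 8*√3) = -40 + (-19 + 32*√3) = -59 + 32*√3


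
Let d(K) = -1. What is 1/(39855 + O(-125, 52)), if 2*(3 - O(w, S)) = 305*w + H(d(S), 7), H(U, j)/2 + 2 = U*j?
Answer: 2/117859 ≈ 1.6969e-5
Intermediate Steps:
H(U, j) = -4 + 2*U*j (H(U, j) = -4 + 2*(U*j) = -4 + 2*U*j)
O(w, S) = 12 - 305*w/2 (O(w, S) = 3 - (305*w + (-4 + 2*(-1)*7))/2 = 3 - (305*w + (-4 - 14))/2 = 3 - (305*w - 18)/2 = 3 - (-18 + 305*w)/2 = 3 + (9 - 305*w/2) = 12 - 305*w/2)
1/(39855 + O(-125, 52)) = 1/(39855 + (12 - 305/2*(-125))) = 1/(39855 + (12 + 38125/2)) = 1/(39855 + 38149/2) = 1/(117859/2) = 2/117859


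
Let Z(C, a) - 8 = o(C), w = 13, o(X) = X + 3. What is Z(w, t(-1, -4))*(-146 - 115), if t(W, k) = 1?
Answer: -6264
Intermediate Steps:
o(X) = 3 + X
Z(C, a) = 11 + C (Z(C, a) = 8 + (3 + C) = 11 + C)
Z(w, t(-1, -4))*(-146 - 115) = (11 + 13)*(-146 - 115) = 24*(-261) = -6264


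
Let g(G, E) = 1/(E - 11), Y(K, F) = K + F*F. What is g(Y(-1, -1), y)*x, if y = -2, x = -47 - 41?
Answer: 88/13 ≈ 6.7692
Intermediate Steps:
x = -88
Y(K, F) = K + F²
g(G, E) = 1/(-11 + E)
g(Y(-1, -1), y)*x = -88/(-11 - 2) = -88/(-13) = -1/13*(-88) = 88/13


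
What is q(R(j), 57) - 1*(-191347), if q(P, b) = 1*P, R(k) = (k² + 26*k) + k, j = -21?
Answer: 191221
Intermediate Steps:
R(k) = k² + 27*k
q(P, b) = P
q(R(j), 57) - 1*(-191347) = -21*(27 - 21) - 1*(-191347) = -21*6 + 191347 = -126 + 191347 = 191221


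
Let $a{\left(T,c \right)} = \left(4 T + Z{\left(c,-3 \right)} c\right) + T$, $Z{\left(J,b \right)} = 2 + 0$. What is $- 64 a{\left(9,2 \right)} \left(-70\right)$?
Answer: $219520$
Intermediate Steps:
$Z{\left(J,b \right)} = 2$
$a{\left(T,c \right)} = 2 c + 5 T$ ($a{\left(T,c \right)} = \left(4 T + 2 c\right) + T = \left(2 c + 4 T\right) + T = 2 c + 5 T$)
$- 64 a{\left(9,2 \right)} \left(-70\right) = - 64 \left(2 \cdot 2 + 5 \cdot 9\right) \left(-70\right) = - 64 \left(4 + 45\right) \left(-70\right) = \left(-64\right) 49 \left(-70\right) = \left(-3136\right) \left(-70\right) = 219520$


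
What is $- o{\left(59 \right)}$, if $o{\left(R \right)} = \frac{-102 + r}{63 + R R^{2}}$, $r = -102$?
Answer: $\frac{102}{102721} \approx 0.00099298$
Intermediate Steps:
$o{\left(R \right)} = - \frac{204}{63 + R^{3}}$ ($o{\left(R \right)} = \frac{-102 - 102}{63 + R R^{2}} = - \frac{204}{63 + R^{3}}$)
$- o{\left(59 \right)} = - \frac{-204}{63 + 59^{3}} = - \frac{-204}{63 + 205379} = - \frac{-204}{205442} = \left(-1\right) \left(- \frac{102}{102721}\right) = \frac{102}{102721}$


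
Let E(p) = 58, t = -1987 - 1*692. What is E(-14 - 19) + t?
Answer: -2621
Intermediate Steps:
t = -2679 (t = -1987 - 692 = -2679)
E(-14 - 19) + t = 58 - 2679 = -2621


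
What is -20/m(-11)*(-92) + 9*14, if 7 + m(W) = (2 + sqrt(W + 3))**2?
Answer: 2*(-227*I + 504*sqrt(2))/(8*sqrt(2) + 11*I) ≈ 44.715 - 83.603*I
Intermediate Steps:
m(W) = -7 + (2 + sqrt(3 + W))**2 (m(W) = -7 + (2 + sqrt(W + 3))**2 = -7 + (2 + sqrt(3 + W))**2)
-20/m(-11)*(-92) + 9*14 = -20/(-11 + 4*sqrt(3 - 11))*(-92) + 9*14 = -20/(-11 + 4*sqrt(-8))*(-92) + 126 = -20/(-11 + 4*(2*I*sqrt(2)))*(-92) + 126 = -20/(-11 + 8*I*sqrt(2))*(-92) + 126 = 1840/(-11 + 8*I*sqrt(2)) + 126 = 126 + 1840/(-11 + 8*I*sqrt(2))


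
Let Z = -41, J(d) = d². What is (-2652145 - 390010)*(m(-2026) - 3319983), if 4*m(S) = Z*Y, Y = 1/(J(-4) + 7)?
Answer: 929191189997935/92 ≈ 1.0100e+13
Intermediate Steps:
Y = 1/23 (Y = 1/((-4)² + 7) = 1/(16 + 7) = 1/23 ≈ 0.043478)
m(S) = -41/92 (m(S) = (-41*1/23)/4 = (¼)*(-41/23) = -41/92)
(-2652145 - 390010)*(m(-2026) - 3319983) = (-2652145 - 390010)*(-41/92 - 3319983) = -3042155*(-305438477/92) = 929191189997935/92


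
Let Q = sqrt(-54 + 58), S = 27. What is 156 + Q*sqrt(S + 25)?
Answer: 156 + 4*sqrt(13) ≈ 170.42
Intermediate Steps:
Q = 2 (Q = sqrt(4) = 2)
156 + Q*sqrt(S + 25) = 156 + 2*sqrt(27 + 25) = 156 + 2*sqrt(52) = 156 + 2*(2*sqrt(13)) = 156 + 4*sqrt(13)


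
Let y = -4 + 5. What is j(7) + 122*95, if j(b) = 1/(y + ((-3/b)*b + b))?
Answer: 57951/5 ≈ 11590.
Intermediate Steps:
y = 1
j(b) = 1/(-2 + b) (j(b) = 1/(1 + ((-3/b)*b + b)) = 1/(1 + (-3 + b)) = 1/(-2 + b))
j(7) + 122*95 = 1/(-2 + 7) + 122*95 = 1/5 + 11590 = 57951/5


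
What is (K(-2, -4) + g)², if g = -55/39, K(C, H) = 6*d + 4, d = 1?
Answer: 112225/1521 ≈ 73.784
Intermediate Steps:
K(C, H) = 10 (K(C, H) = 6*1 + 4 = 6 + 4 = 10)
g = -55/39 (g = -55*1/39 = -55/39 ≈ -1.4103)
(K(-2, -4) + g)² = (10 - 55/39)² = (335/39)² = 112225/1521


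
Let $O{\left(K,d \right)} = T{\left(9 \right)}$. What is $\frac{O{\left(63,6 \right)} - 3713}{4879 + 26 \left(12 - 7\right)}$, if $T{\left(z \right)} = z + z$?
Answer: $- \frac{3695}{5009} \approx -0.73767$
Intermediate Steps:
$T{\left(z \right)} = 2 z$
$O{\left(K,d \right)} = 18$ ($O{\left(K,d \right)} = 2 \cdot 9 = 18$)
$\frac{O{\left(63,6 \right)} - 3713}{4879 + 26 \left(12 - 7\right)} = \frac{18 - 3713}{4879 + 26 \left(12 - 7\right)} = - \frac{3695}{4879 + 26 \cdot 5} = - \frac{3695}{4879 + 130} = - \frac{3695}{5009}$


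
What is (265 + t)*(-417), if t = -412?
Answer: 61299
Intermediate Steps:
(265 + t)*(-417) = (265 - 412)*(-417) = -147*(-417) = 61299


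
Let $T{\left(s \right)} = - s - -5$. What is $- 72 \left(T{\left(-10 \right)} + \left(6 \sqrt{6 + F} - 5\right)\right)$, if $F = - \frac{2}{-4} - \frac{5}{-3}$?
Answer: $-720 - 504 \sqrt{6} \approx -1954.5$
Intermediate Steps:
$T{\left(s \right)} = 5 - s$ ($T{\left(s \right)} = - s + 5 = 5 - s$)
$F = \frac{13}{6}$ ($F = \left(-2\right) \left(- \frac{1}{4}\right) - - \frac{5}{3} = \frac{1}{2} + \frac{5}{3} = \frac{13}{6} \approx 2.1667$)
$- 72 \left(T{\left(-10 \right)} + \left(6 \sqrt{6 + F} - 5\right)\right) = - 72 \left(\left(5 - -10\right) - \left(5 - 6 \sqrt{6 + \frac{13}{6}}\right)\right) = - 72 \left(\left(5 + 10\right) - \left(5 - 6 \sqrt{\frac{49}{6}}\right)\right) = - 72 \left(15 - \left(5 - 6 \frac{7 \sqrt{6}}{6}\right)\right) = - 72 \left(15 - \left(5 - 7 \sqrt{6}\right)\right) = - 72 \left(10 + 7 \sqrt{6}\right) = -720 - 504 \sqrt{6}$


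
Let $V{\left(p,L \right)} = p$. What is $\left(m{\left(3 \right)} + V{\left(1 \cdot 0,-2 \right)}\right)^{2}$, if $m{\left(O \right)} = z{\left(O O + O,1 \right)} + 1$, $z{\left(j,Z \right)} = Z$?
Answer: $4$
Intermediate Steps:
$m{\left(O \right)} = 2$ ($m{\left(O \right)} = 1 + 1 = 2$)
$\left(m{\left(3 \right)} + V{\left(1 \cdot 0,-2 \right)}\right)^{2} = \left(2 + 1 \cdot 0\right)^{2} = \left(2 + 0\right)^{2} = 2^{2} = 4$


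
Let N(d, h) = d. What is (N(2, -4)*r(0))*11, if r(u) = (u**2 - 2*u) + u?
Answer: 0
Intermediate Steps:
r(u) = u**2 - u
(N(2, -4)*r(0))*11 = (2*(0*(-1 + 0)))*11 = (2*(0*(-1)))*11 = (2*0)*11 = 0*11 = 0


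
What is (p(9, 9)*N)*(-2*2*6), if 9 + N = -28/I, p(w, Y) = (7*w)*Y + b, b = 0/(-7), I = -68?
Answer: 1986768/17 ≈ 1.1687e+5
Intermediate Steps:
b = 0 (b = 0*(-1/7) = 0)
p(w, Y) = 7*Y*w (p(w, Y) = (7*w)*Y + 0 = 7*Y*w + 0 = 7*Y*w)
N = -146/17 (N = -9 - 28/(-68) = -9 - 28*(-1/68) = -9 + 7/17 = -146/17 ≈ -8.5882)
(p(9, 9)*N)*(-2*2*6) = ((7*9*9)*(-146/17))*(-2*2*6) = (567*(-146/17))*(-4*6) = -82782/17*(-24) = 1986768/17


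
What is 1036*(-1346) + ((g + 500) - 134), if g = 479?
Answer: -1393611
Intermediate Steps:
1036*(-1346) + ((g + 500) - 134) = 1036*(-1346) + ((479 + 500) - 134) = -1394456 + (979 - 134) = -1394456 + 845 = -1393611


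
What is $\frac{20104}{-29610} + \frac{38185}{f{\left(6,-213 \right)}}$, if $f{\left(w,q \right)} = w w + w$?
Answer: $\frac{3842903}{4230} \approx 908.49$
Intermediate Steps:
$f{\left(w,q \right)} = w + w^{2}$ ($f{\left(w,q \right)} = w^{2} + w = w + w^{2}$)
$\frac{20104}{-29610} + \frac{38185}{f{\left(6,-213 \right)}} = \frac{20104}{-29610} + \frac{38185}{6 \left(1 + 6\right)} = 20104 \left(- \frac{1}{29610}\right) + \frac{38185}{6 \cdot 7} = - \frac{1436}{2115} + \frac{38185}{42} = - \frac{1436}{2115} + 38185 \cdot \frac{1}{42} = - \frac{1436}{2115} + \frac{5455}{6} = \frac{3842903}{4230}$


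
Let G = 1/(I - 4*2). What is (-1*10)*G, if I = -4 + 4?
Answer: 5/4 ≈ 1.2500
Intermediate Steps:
I = 0
G = -1/8 (G = 1/(0 - 4*2) = 1/(0 - 8) = 1/(-8) = -1/8 ≈ -0.12500)
(-1*10)*G = -1*10*(-1/8) = -10*(-1/8) = 5/4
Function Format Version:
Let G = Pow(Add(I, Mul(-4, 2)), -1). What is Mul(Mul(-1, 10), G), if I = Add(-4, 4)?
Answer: Rational(5, 4) ≈ 1.2500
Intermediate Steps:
I = 0
G = Rational(-1, 8) (G = Pow(Add(0, Mul(-4, 2)), -1) = Pow(Add(0, -8), -1) = Pow(-8, -1) = Rational(-1, 8) ≈ -0.12500)
Mul(Mul(-1, 10), G) = Mul(Mul(-1, 10), Rational(-1, 8)) = Mul(-10, Rational(-1, 8)) = Rational(5, 4)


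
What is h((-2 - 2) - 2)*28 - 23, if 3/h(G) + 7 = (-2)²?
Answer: -51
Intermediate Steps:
h(G) = -1 (h(G) = 3/(-7 + (-2)²) = 3/(-7 + 4) = 3/(-3) = 3*(-⅓) = -1)
h((-2 - 2) - 2)*28 - 23 = -1*28 - 23 = -28 - 23 = -51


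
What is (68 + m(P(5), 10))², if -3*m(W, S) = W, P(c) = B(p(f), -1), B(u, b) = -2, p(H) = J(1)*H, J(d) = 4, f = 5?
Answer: 42436/9 ≈ 4715.1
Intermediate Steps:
p(H) = 4*H
P(c) = -2
m(W, S) = -W/3
(68 + m(P(5), 10))² = (68 - ⅓*(-2))² = (68 + ⅔)² = (206/3)² = 42436/9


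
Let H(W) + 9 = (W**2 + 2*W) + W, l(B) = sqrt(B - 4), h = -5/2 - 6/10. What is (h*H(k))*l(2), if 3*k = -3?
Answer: 341*I*sqrt(2)/10 ≈ 48.225*I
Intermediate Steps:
k = -1 (k = (1/3)*(-3) = -1)
h = -31/10 (h = -5*1/2 - 6*1/10 = -5/2 - 3/5 = -31/10 ≈ -3.1000)
l(B) = sqrt(-4 + B)
H(W) = -9 + W**2 + 3*W (H(W) = -9 + ((W**2 + 2*W) + W) = -9 + (W**2 + 3*W) = -9 + W**2 + 3*W)
(h*H(k))*l(2) = (-31*(-9 + (-1)**2 + 3*(-1))/10)*sqrt(-4 + 2) = (-31*(-9 + 1 - 3)/10)*sqrt(-2) = (-31/10*(-11))*(I*sqrt(2)) = 341*(I*sqrt(2))/10 = 341*I*sqrt(2)/10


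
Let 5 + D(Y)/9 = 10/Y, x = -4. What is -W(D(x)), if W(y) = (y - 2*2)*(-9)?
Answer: -1287/2 ≈ -643.50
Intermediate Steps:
D(Y) = -45 + 90/Y (D(Y) = -45 + 9*(10/Y) = -45 + 90/Y)
W(y) = 36 - 9*y (W(y) = (y - 4)*(-9) = (-4 + y)*(-9) = 36 - 9*y)
-W(D(x)) = -(36 - 9*(-45 + 90/(-4))) = -(36 - 9*(-45 + 90*(-¼))) = -(36 - 9*(-45 - 45/2)) = -(36 - 9*(-135/2)) = -(36 + 1215/2) = -1*1287/2 = -1287/2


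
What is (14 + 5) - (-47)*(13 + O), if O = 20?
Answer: 1570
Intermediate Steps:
(14 + 5) - (-47)*(13 + O) = (14 + 5) - (-47)*(13 + 20) = 19 - (-47)*33 = 19 - 47*(-33) = 19 + 1551 = 1570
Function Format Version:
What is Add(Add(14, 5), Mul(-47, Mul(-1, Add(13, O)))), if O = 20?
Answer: 1570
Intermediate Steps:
Add(Add(14, 5), Mul(-47, Mul(-1, Add(13, O)))) = Add(Add(14, 5), Mul(-47, Mul(-1, Add(13, 20)))) = Add(19, Mul(-47, Mul(-1, 33))) = Add(19, Mul(-47, -33)) = Add(19, 1551) = 1570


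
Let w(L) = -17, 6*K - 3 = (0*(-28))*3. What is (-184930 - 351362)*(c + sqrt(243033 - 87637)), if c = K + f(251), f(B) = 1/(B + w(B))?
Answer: -3515692/13 - 1072584*sqrt(38849) ≈ -2.1168e+8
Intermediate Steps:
K = 1/2 (K = 1/2 + ((0*(-28))*3)/6 = 1/2 + (0*3)/6 = 1/2 + (1/6)*0 = 1/2 + 0 = 1/2 ≈ 0.50000)
f(B) = 1/(-17 + B) (f(B) = 1/(B - 17) = 1/(-17 + B))
c = 59/117 (c = 1/2 + 1/(-17 + 251) = 1/2 + 1/234 = 59/117 ≈ 0.50427)
(-184930 - 351362)*(c + sqrt(243033 - 87637)) = (-184930 - 351362)*(59/117 + sqrt(243033 - 87637)) = -536292*(59/117 + sqrt(155396)) = -536292*(59/117 + 2*sqrt(38849)) = -3515692/13 - 1072584*sqrt(38849)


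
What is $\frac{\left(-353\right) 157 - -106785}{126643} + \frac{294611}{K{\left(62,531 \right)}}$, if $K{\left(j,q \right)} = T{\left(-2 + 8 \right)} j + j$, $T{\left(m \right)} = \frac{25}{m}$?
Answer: $\frac{111980623423}{121703923} \approx 920.11$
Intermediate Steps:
$K{\left(j,q \right)} = \frac{31 j}{6}$ ($K{\left(j,q \right)} = \frac{25}{-2 + 8} j + j = \frac{25}{6} j + j = 25 \cdot \frac{1}{6} j + j = \frac{25 j}{6} + j = \frac{31 j}{6}$)
$\frac{\left(-353\right) 157 - -106785}{126643} + \frac{294611}{K{\left(62,531 \right)}} = \frac{\left(-353\right) 157 - -106785}{126643} + \frac{294611}{\frac{31}{6} \cdot 62} = \left(-55421 + 106785\right) \frac{1}{126643} + \frac{294611}{\frac{961}{3}} = 51364 \cdot \frac{1}{126643} + 294611 \cdot \frac{3}{961} = \frac{51364}{126643} + \frac{883833}{961} = \frac{111980623423}{121703923}$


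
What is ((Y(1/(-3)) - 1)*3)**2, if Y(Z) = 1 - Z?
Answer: 1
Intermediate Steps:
((Y(1/(-3)) - 1)*3)**2 = (((1 - 1/(-3)) - 1)*3)**2 = (((1 - 1*(-1/3)) - 1)*3)**2 = (((1 + 1/3) - 1)*3)**2 = ((4/3 - 1)*3)**2 = ((1/3)*3)**2 = 1**2 = 1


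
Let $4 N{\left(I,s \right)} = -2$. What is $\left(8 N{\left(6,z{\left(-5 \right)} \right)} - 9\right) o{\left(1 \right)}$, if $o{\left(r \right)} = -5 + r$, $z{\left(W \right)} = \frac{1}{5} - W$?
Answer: $52$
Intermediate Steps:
$z{\left(W \right)} = \frac{1}{5} - W$
$N{\left(I,s \right)} = - \frac{1}{2}$ ($N{\left(I,s \right)} = \frac{1}{4} \left(-2\right) = - \frac{1}{2}$)
$\left(8 N{\left(6,z{\left(-5 \right)} \right)} - 9\right) o{\left(1 \right)} = \left(8 \left(- \frac{1}{2}\right) - 9\right) \left(-5 + 1\right) = \left(-4 - 9\right) \left(-4\right) = \left(-13\right) \left(-4\right) = 52$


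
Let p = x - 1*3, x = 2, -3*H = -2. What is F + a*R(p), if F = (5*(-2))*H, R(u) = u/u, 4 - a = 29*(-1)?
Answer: 79/3 ≈ 26.333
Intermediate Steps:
H = ⅔ (H = -⅓*(-2) = ⅔ ≈ 0.66667)
p = -1 (p = 2 - 1*3 = 2 - 3 = -1)
a = 33 (a = 4 - 29*(-1) = 4 - 1*(-29) = 4 + 29 = 33)
R(u) = 1
F = -20/3 (F = (5*(-2))*(⅔) = -10*⅔ = -20/3 ≈ -6.6667)
F + a*R(p) = -20/3 + 33*1 = -20/3 + 33 = 79/3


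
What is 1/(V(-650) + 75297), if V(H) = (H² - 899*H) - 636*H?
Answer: 1/1495547 ≈ 6.6865e-7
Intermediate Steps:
V(H) = H² - 1535*H
1/(V(-650) + 75297) = 1/(-650*(-1535 - 650) + 75297) = 1/(-650*(-2185) + 75297) = 1/(1420250 + 75297) = 1/1495547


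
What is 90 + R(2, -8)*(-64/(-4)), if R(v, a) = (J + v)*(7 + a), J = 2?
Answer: 26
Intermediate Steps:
R(v, a) = (2 + v)*(7 + a)
90 + R(2, -8)*(-64/(-4)) = 90 + (14 + 2*(-8) + 7*2 - 8*2)*(-64/(-4)) = 90 + (14 - 16 + 14 - 16)*(-64*(-1/4)) = 90 - 4*16 = 90 - 64 = 26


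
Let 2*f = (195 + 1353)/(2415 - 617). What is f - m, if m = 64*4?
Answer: -229757/899 ≈ -255.57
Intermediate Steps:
m = 256
f = 387/899 (f = ((195 + 1353)/(2415 - 617))/2 = (1548/1798)/2 = (1548*(1/1798))/2 = (½)*(774/899) = 387/899 ≈ 0.43048)
f - m = 387/899 - 1*256 = 387/899 - 256 = -229757/899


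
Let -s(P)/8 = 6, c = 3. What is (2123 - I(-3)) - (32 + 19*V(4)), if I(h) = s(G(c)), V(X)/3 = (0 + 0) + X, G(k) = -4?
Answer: 1911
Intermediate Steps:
V(X) = 3*X (V(X) = 3*((0 + 0) + X) = 3*(0 + X) = 3*X)
s(P) = -48 (s(P) = -8*6 = -48)
I(h) = -48
(2123 - I(-3)) - (32 + 19*V(4)) = (2123 - 1*(-48)) - (32 + 19*(3*4)) = (2123 + 48) - (32 + 19*12) = 2171 - (32 + 228) = 2171 - 1*260 = 2171 - 260 = 1911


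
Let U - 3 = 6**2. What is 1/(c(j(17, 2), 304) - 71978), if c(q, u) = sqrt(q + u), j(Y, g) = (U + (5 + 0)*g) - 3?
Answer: -35989/2590416067 - 5*sqrt(14)/5180832134 ≈ -1.3897e-5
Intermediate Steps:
U = 39 (U = 3 + 6**2 = 3 + 36 = 39)
j(Y, g) = 36 + 5*g (j(Y, g) = (39 + (5 + 0)*g) - 3 = (39 + 5*g) - 3 = 36 + 5*g)
1/(c(j(17, 2), 304) - 71978) = 1/(sqrt((36 + 5*2) + 304) - 71978) = 1/(sqrt((36 + 10) + 304) - 71978) = 1/(sqrt(46 + 304) - 71978) = 1/(sqrt(350) - 71978) = 1/(5*sqrt(14) - 71978) = 1/(-71978 + 5*sqrt(14))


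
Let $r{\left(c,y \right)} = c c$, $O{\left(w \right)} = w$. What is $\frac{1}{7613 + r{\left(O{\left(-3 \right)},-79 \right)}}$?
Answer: $\frac{1}{7622} \approx 0.0001312$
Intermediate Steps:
$r{\left(c,y \right)} = c^{2}$
$\frac{1}{7613 + r{\left(O{\left(-3 \right)},-79 \right)}} = \frac{1}{7613 + \left(-3\right)^{2}} = \frac{1}{7613 + 9} = \frac{1}{7622}$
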